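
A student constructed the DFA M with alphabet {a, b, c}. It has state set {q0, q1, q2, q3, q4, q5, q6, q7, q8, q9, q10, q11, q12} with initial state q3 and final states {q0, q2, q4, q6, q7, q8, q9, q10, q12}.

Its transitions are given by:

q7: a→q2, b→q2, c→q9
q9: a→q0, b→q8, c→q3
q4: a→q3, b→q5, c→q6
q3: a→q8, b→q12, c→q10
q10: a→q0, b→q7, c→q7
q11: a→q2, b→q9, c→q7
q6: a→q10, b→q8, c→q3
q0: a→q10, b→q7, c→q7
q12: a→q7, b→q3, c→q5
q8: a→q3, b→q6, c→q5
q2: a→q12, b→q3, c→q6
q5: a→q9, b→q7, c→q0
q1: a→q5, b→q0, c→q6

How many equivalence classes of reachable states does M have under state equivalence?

Reachable states from the start: {q0,q2,q3,q5,q6,q7,q8,q9,q10,q12}. Unreachable: {q1,q4,q11} — drop them.
Initial partition by acceptance: {q0,q2,q6,q7,q8,q9,q10,q12} | {q3,q5}.
Split {q0,q2,q6,q7,q8,q9,q10,q12} by δ(·,a) → {q0,q2,q6,q7,q9,q10,q12} and {q8}.
Split {q0,q2,q6,q7,q9,q10,q12} by δ(·,b) → {q0,q7,q10} and {q2,q12} and {q6,q9}.
On input a, block {q0,q7,q10} splits into {q0,q10} and {q7}.
Refine {q3,q5} on symbol a: members go to different blocks, giving {q3} and {q5}.
Split {q2,q12} by δ(·,a) → {q2} and {q12}.
The partition is now stable with 8 blocks: {q0,q10} | {q3} | {q8} | {q2} | {q6,q9} | {q7} | {q5} | {q12}.

8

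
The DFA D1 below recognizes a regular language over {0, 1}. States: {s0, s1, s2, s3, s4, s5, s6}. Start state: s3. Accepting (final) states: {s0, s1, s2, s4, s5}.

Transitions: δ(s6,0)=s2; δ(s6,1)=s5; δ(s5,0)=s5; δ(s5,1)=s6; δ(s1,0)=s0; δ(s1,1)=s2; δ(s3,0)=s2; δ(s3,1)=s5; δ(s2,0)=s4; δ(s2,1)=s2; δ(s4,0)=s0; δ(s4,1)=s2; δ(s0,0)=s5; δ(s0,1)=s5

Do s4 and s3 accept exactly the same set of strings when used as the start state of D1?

No

States {s1} cannot be reached from the start state, so discard them.
P0 = {s0,s2,s4,s5} | {s3,s6}.
Split {s0,s2,s4,s5} by δ(·,1) → {s0,s2,s4} and {s5}.
Refine {s0,s2,s4} on symbol 0: members go to different blocks, giving {s2,s4} and {s0}.
On input 0, block {s2,s4} splits into {s2} and {s4}.
No further refinement is possible. Final partition (5 blocks): {s2} | {s3,s6} | {s5} | {s0} | {s4}.
s4 and s3 end up in different blocks, so they are distinguishable. For instance, the string 'ε' is accepted from only s4.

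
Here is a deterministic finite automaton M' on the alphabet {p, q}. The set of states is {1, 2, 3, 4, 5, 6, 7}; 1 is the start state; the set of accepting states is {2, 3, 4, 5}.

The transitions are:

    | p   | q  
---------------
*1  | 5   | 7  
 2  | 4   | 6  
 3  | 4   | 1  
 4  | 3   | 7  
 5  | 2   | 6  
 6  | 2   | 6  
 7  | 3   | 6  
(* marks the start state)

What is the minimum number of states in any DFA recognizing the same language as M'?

2

P0 = {2,3,4,5} | {1,6,7}.
No further refinement is possible. Final partition (2 blocks): {2,3,4,5} | {1,6,7}.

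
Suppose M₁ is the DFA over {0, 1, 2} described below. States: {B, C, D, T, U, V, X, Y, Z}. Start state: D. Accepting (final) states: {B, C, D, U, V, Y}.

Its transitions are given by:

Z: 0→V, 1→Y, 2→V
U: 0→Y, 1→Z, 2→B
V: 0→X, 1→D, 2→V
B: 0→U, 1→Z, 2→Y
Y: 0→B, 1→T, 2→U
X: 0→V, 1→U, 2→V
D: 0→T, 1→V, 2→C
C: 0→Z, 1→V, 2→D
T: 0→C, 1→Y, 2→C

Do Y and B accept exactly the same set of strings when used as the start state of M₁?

Every state is reachable, so we keep all 9.
Initial partition by acceptance: {B,C,D,U,V,Y} | {T,X,Z}.
On input 0, block {B,C,D,U,V,Y} splits into {C,D,V} and {B,U,Y}.
The partition is now stable with 3 blocks: {C,D,V} | {T,X,Z} | {B,U,Y}.
Y and B lie in the same block of the stable partition, so they are equivalent — no string distinguishes them.

Yes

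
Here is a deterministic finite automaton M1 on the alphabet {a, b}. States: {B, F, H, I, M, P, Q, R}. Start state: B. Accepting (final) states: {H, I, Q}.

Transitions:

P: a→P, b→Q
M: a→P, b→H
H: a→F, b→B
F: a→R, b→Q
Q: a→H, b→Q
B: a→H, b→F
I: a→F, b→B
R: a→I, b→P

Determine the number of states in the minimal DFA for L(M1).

Reachable states from the start: {B,F,H,I,P,Q,R}. Unreachable: {M} — drop them.
Start with accepting vs non-accepting: {H,I,Q} | {B,F,P,R}.
On input a, block {H,I,Q} splits into {H,I} and {Q}.
Split {B,F,P,R} by δ(·,a) → {B,R} and {F,P}.
Refine {F,P} on symbol a: members go to different blocks, giving {P} and {F}.
On input b, block {B,R} splits into {R} and {B}.
Stable partition: {H,I} | {R} | {Q} | {P} | {F} | {B} — 6 equivalence classes.

6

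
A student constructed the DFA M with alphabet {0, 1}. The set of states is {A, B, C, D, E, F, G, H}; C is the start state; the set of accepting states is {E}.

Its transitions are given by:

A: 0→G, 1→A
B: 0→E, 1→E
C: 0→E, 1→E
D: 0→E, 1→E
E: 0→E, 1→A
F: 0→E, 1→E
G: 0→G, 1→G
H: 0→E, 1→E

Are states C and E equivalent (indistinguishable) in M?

First remove the unreachable states {B,D,F,H}; 4 states remain.
Initial partition by acceptance: {E} | {A,C,G}.
Refine {A,C,G} on symbol 0: members go to different blocks, giving {A,G} and {C}.
No further refinement is possible. Final partition (3 blocks): {E} | {A,G} | {C}.
C and E end up in different blocks, so they are distinguishable. For instance, the string 'ε' is accepted from only E.

No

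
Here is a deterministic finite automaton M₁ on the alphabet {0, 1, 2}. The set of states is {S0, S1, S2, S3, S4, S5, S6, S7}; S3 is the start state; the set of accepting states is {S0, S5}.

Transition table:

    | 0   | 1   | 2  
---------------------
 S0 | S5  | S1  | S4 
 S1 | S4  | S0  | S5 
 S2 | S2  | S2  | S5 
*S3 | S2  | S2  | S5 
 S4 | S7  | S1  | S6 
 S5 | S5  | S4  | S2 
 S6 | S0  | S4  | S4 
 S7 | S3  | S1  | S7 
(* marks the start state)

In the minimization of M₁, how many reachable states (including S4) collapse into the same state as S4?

Every state is reachable, so we keep all 8.
Initial partition by acceptance: {S0,S5} | {S1,S2,S3,S4,S6,S7}.
Refine {S1,S2,S3,S4,S6,S7} on symbol 0: members go to different blocks, giving {S1,S2,S3,S4,S7} and {S6}.
Split {S1,S2,S3,S4,S7} by δ(·,1) → {S2,S3,S4,S7} and {S1}.
Split {S0,S5} by δ(·,1) → {S0} and {S5}.
Split {S2,S3,S4,S7} by δ(·,1) → {S2,S3} and {S4,S7}.
Refine {S4,S7} on symbol 0: members go to different blocks, giving {S4} and {S7}.
The partition is now stable with 7 blocks: {S0} | {S2,S3} | {S6} | {S1} | {S5} | {S4} | {S7}.
The equivalence class containing S4 is {S4}, of size 1.

1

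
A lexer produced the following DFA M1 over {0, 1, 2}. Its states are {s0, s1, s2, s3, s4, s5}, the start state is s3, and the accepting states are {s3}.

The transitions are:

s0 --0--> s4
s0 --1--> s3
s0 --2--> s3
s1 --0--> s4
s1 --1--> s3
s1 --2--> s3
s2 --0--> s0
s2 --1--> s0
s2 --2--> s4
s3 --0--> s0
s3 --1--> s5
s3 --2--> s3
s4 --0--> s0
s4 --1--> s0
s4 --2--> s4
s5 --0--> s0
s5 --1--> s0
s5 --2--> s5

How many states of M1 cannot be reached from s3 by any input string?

Starting at s3 and following transitions, the reachable set is {s0, s3, s4, s5}. That leaves s1, s2 unreachable — 2 in total.

2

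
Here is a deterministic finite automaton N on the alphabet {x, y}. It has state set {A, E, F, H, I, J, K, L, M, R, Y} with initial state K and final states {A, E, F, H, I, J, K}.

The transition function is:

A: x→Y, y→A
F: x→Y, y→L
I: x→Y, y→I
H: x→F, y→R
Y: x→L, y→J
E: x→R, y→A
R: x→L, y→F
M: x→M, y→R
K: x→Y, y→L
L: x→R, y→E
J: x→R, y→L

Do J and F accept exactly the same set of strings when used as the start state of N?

Reachable states from the start: {A,E,F,J,K,L,R,Y}. Unreachable: {H,I,M} — drop them.
Initial partition by acceptance: {A,E,F,J,K} | {L,R,Y}.
On input y, block {A,E,F,J,K} splits into {F,J,K} and {A,E}.
On input y, block {L,R,Y} splits into {R,Y} and {L}.
The partition is now stable with 4 blocks: {F,J,K} | {R,Y} | {A,E} | {L}.
J and F lie in the same block of the stable partition, so they are equivalent — no string distinguishes them.

Yes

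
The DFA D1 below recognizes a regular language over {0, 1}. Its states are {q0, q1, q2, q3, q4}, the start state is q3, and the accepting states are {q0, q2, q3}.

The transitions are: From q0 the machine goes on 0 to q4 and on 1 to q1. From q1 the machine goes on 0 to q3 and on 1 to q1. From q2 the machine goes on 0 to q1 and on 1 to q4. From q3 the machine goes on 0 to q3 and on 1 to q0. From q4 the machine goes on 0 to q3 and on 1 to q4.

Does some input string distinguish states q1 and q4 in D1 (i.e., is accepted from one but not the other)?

First remove the unreachable states {q2}; 4 states remain.
Initial partition by acceptance: {q0,q3} | {q1,q4}.
Refine {q0,q3} on symbol 0: members go to different blocks, giving {q0} and {q3}.
Stable partition: {q0} | {q1,q4} | {q3} — 3 equivalence classes.
q1 and q4 lie in the same block of the stable partition, so they are equivalent — no string distinguishes them.

No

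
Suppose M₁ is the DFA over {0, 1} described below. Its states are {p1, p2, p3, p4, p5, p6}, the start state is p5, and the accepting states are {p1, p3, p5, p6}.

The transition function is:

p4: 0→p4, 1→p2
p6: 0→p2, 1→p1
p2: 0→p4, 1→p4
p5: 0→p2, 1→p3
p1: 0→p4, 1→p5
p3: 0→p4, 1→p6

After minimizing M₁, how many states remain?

2

Every state is reachable, so we keep all 6.
P0 = {p1,p3,p5,p6} | {p2,p4}.
The partition is now stable with 2 blocks: {p1,p3,p5,p6} | {p2,p4}.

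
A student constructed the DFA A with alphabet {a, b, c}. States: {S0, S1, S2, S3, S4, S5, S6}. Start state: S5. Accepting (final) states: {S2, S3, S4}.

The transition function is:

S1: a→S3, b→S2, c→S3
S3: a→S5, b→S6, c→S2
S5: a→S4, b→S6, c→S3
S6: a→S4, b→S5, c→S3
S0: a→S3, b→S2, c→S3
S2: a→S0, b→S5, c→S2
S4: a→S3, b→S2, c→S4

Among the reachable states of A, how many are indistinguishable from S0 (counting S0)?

1

First remove the unreachable states {S1}; 6 states remain.
Initial partition by acceptance: {S2,S3,S4} | {S0,S5,S6}.
Refine {S2,S3,S4} on symbol a: members go to different blocks, giving {S2,S3} and {S4}.
Split {S0,S5,S6} by δ(·,a) → {S5,S6} and {S0}.
On input a, block {S2,S3} splits into {S2} and {S3}.
The partition is now stable with 5 blocks: {S2} | {S5,S6} | {S4} | {S0} | {S3}.
The equivalence class containing S0 is {S0}, of size 1.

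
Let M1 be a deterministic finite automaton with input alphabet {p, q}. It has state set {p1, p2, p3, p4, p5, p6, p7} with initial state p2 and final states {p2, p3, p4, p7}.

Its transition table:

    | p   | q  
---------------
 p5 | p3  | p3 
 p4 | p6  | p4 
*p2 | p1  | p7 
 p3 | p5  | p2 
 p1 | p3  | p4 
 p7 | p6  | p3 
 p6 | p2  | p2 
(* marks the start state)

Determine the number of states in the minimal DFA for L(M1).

2

Start with accepting vs non-accepting: {p2,p3,p4,p7} | {p1,p5,p6}.
The partition is now stable with 2 blocks: {p2,p3,p4,p7} | {p1,p5,p6}.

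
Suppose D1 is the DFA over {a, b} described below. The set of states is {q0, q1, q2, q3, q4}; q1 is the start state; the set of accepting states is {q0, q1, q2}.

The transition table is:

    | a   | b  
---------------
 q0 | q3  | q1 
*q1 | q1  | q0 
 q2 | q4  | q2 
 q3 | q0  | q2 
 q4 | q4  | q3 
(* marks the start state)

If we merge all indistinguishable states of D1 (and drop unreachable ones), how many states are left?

5

Start with accepting vs non-accepting: {q0,q1,q2} | {q3,q4}.
Split {q0,q1,q2} by δ(·,a) → {q0,q2} and {q1}.
On input b, block {q0,q2} splits into {q0} and {q2}.
Split {q3,q4} by δ(·,a) → {q3} and {q4}.
The partition is now stable with 5 blocks: {q0} | {q3} | {q1} | {q2} | {q4}.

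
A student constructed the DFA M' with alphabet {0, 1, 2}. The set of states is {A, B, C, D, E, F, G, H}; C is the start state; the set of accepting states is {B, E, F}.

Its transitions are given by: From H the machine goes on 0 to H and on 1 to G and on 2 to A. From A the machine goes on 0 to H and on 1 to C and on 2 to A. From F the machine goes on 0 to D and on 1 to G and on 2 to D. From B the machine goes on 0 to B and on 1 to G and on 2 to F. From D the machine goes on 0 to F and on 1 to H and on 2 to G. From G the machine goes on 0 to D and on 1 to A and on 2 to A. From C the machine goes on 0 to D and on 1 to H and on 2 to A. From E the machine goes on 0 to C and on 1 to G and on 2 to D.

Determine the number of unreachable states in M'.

2

No path from C leads to B, E; the other 6 states are all reachable.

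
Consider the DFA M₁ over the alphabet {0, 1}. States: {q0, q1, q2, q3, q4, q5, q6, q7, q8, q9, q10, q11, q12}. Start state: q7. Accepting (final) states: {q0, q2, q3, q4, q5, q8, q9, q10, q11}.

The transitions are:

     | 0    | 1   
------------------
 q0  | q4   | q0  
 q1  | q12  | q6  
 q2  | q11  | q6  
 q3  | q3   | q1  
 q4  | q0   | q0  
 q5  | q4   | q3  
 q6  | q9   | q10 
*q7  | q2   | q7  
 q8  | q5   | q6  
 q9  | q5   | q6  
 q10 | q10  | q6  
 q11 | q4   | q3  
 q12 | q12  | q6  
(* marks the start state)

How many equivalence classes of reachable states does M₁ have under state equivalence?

8

Reachable states from the start: {q0,q1,q2,q3,q4,q5,q6,q7,q9,q10,q11,q12}. Unreachable: {q8} — drop them.
Start with accepting vs non-accepting: {q0,q2,q3,q4,q5,q9,q10,q11} | {q1,q6,q7,q12}.
On input 1, block {q0,q2,q3,q4,q5,q9,q10,q11} splits into {q0,q4,q5,q11} and {q2,q3,q9,q10}.
Refine {q0,q4,q5,q11} on symbol 1: members go to different blocks, giving {q0,q4} and {q5,q11}.
Split {q1,q6,q7,q12} by δ(·,0) → {q1,q12} and {q6,q7}.
On input 0, block {q2,q3,q9,q10} splits into {q2,q9} and {q3,q10}.
Refine {q6,q7} on symbol 1: members go to different blocks, giving {q6} and {q7}.
Refine {q3,q10} on symbol 1: members go to different blocks, giving {q3} and {q10}.
No further refinement is possible. Final partition (8 blocks): {q0,q4} | {q1,q12} | {q2,q9} | {q5,q11} | {q6} | {q3} | {q7} | {q10}.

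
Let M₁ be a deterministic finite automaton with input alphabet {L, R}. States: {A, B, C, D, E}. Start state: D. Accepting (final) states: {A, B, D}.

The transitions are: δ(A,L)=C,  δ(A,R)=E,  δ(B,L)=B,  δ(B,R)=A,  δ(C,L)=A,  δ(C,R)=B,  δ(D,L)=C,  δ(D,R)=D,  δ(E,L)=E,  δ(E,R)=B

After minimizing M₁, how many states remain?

All states are reachable from the start state.
Initial partition by acceptance: {A,B,D} | {C,E}.
Refine {A,B,D} on symbol L: members go to different blocks, giving {A,D} and {B}.
On input R, block {A,D} splits into {A} and {D}.
On input L, block {C,E} splits into {C} and {E}.
No further refinement is possible. Final partition (5 blocks): {A} | {C} | {B} | {D} | {E}.

5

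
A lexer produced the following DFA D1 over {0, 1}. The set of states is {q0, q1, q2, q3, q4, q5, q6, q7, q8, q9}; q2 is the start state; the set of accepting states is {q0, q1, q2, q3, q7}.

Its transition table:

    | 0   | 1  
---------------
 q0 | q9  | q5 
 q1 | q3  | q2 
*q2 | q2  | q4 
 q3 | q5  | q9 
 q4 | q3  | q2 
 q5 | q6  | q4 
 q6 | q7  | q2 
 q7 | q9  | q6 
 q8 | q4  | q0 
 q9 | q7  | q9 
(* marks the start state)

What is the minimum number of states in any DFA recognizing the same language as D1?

7

First remove the unreachable states {q0,q1,q8}; 7 states remain.
Start with accepting vs non-accepting: {q2,q3,q7} | {q4,q5,q6,q9}.
On input 0, block {q2,q3,q7} splits into {q3,q7} and {q2}.
On input 0, block {q4,q5,q6,q9} splits into {q4,q6,q9} and {q5}.
On input 0, block {q3,q7} splits into {q3} and {q7}.
Split {q4,q6,q9} by δ(·,0) → {q6,q9} and {q4}.
Split {q6,q9} by δ(·,1) → {q6} and {q9}.
The partition is now stable with 7 blocks: {q3} | {q6} | {q2} | {q5} | {q7} | {q4} | {q9}.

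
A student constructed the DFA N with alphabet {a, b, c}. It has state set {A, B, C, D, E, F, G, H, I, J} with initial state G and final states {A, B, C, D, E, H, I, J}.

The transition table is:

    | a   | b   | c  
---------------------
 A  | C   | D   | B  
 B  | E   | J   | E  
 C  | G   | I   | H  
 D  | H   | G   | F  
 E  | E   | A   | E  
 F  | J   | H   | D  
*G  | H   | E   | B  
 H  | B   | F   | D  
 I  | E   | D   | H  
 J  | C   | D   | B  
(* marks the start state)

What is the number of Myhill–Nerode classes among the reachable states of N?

8

P0 = {A,B,C,D,E,H,I,J} | {F,G}.
Refine {A,B,C,D,E,H,I,J} on symbol a: members go to different blocks, giving {A,B,D,E,H,I,J} and {C}.
On input a, block {A,B,D,E,H,I,J} splits into {B,D,E,H,I} and {A,J}.
On input b, block {B,D,E,H,I} splits into {B,E} and {D,H} and {I}.
Split {F,G} by δ(·,a) → {F} and {G}.
Refine {D,H} on symbol a: members go to different blocks, giving {D} and {H}.
Stable partition: {B,E} | {F} | {C} | {A,J} | {D} | {I} | {G} | {H} — 8 equivalence classes.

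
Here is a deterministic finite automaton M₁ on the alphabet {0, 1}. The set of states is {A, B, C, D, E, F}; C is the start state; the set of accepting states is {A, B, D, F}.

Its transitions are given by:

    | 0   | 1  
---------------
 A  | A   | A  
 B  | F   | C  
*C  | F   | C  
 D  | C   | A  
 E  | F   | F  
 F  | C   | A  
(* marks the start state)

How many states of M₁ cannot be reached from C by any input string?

3

BFS from C reaches {A, C, F}; the 3 state(s) B, D, E are never visited.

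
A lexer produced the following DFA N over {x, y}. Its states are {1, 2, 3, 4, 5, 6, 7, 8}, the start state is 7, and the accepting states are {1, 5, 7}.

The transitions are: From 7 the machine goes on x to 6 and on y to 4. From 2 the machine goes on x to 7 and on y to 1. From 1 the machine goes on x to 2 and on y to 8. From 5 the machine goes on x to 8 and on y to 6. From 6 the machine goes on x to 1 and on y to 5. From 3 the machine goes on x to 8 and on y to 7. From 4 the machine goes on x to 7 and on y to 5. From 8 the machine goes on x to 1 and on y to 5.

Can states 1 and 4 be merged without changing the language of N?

No

Reachable states from the start: {1,2,4,5,6,7,8}. Unreachable: {3} — drop them.
Initial partition by acceptance: {1,5,7} | {2,4,6,8}.
Stable partition: {1,5,7} | {2,4,6,8} — 2 equivalence classes.
1 and 4 end up in different blocks, so they are distinguishable. For instance, the string 'ε' is accepted from only 1.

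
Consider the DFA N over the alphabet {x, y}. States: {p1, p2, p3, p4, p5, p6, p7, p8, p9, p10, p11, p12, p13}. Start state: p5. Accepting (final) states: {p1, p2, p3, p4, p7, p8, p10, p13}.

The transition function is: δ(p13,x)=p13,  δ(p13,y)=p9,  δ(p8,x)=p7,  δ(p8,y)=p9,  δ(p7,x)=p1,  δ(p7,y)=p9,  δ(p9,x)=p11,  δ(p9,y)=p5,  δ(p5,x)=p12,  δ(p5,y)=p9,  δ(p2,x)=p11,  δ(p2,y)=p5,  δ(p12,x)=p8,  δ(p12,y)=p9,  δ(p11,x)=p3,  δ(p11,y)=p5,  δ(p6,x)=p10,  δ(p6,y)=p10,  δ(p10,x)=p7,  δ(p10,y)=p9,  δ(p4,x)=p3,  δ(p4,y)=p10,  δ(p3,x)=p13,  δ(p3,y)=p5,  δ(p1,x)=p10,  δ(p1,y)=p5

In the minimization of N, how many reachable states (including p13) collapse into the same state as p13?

Reachable states from the start: {p1,p3,p5,p7,p8,p9,p10,p11,p12,p13}. Unreachable: {p2,p4,p6} — drop them.
P0 = {p1,p3,p7,p8,p10,p13} | {p5,p9,p11,p12}.
On input x, block {p5,p9,p11,p12} splits into {p5,p9} and {p11,p12}.
Stable partition: {p1,p3,p7,p8,p10,p13} | {p5,p9} | {p11,p12} — 3 equivalence classes.
The equivalence class containing p13 is {p1,p3,p7,p8,p10,p13}, of size 6.

6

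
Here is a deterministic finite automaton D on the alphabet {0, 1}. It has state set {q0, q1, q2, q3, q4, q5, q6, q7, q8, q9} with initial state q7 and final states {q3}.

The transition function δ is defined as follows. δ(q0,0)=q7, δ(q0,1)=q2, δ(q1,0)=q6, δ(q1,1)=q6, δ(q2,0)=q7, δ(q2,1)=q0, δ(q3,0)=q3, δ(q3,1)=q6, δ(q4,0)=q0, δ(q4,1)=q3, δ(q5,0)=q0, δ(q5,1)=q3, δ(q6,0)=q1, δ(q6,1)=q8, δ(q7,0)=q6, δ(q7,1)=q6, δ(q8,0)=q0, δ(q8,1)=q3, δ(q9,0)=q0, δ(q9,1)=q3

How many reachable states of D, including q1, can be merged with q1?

2

First remove the unreachable states {q4,q5,q9}; 7 states remain.
Initial partition by acceptance: {q3} | {q0,q1,q2,q6,q7,q8}.
Refine {q0,q1,q2,q6,q7,q8} on symbol 1: members go to different blocks, giving {q0,q1,q2,q6,q7} and {q8}.
Refine {q0,q1,q2,q6,q7} on symbol 1: members go to different blocks, giving {q0,q1,q2,q7} and {q6}.
Split {q0,q1,q2,q7} by δ(·,0) → {q0,q2} and {q1,q7}.
No further refinement is possible. Final partition (5 blocks): {q3} | {q0,q2} | {q8} | {q6} | {q1,q7}.
The equivalence class containing q1 is {q1,q7}, of size 2.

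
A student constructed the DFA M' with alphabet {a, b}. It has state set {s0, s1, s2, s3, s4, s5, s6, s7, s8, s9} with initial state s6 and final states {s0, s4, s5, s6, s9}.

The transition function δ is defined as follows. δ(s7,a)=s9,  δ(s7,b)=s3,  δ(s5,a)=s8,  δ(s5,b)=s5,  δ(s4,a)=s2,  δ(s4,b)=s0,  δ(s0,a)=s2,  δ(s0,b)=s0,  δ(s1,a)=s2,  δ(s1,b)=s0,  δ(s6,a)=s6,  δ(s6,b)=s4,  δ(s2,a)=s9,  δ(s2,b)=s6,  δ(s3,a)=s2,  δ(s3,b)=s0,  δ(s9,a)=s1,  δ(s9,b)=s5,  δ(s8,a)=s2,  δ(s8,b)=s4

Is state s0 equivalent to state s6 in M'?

No

Reachable states from the start: {s0,s1,s2,s4,s5,s6,s8,s9}. Unreachable: {s3,s7} — drop them.
Start with accepting vs non-accepting: {s0,s4,s5,s6,s9} | {s1,s2,s8}.
On input a, block {s0,s4,s5,s6,s9} splits into {s0,s4,s5,s9} and {s6}.
Split {s1,s2,s8} by δ(·,a) → {s1,s8} and {s2}.
On input a, block {s0,s4,s5,s9} splits into {s0,s4} and {s5,s9}.
The partition is now stable with 5 blocks: {s0,s4} | {s1,s8} | {s6} | {s2} | {s5,s9}.
s0 and s6 end up in different blocks, so they are distinguishable. For instance, the string 'a' is accepted from only s6.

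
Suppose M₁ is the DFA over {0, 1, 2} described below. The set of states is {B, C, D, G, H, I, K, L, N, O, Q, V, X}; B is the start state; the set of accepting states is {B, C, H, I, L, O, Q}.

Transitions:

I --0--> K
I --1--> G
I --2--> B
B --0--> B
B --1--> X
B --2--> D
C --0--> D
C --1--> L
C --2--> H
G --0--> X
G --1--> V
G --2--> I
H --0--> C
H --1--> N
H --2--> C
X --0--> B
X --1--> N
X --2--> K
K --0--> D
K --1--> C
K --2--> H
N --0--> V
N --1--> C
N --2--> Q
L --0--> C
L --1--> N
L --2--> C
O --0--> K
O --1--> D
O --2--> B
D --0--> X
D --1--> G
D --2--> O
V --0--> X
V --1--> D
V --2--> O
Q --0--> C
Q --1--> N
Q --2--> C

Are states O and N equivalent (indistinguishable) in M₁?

Every state is reachable, so we keep all 13.
Start with accepting vs non-accepting: {B,C,H,I,L,O,Q} | {D,G,K,N,V,X}.
On input 0, block {B,C,H,I,L,O,Q} splits into {B,H,L,Q} and {C,I,O}.
On input 0, block {B,H,L,Q} splits into {H,L,Q} and {B}.
Split {D,G,K,N,V,X} by δ(·,0) → {D,G,K,N,V} and {X}.
Split {D,G,K,N,V} by δ(·,0) → {D,G,V} and {K,N}.
Refine {C,I,O} on symbol 0: members go to different blocks, giving {I,O} and {C}.
Stable partition: {H,L,Q} | {D,G,V} | {I,O} | {B} | {X} | {K,N} | {C} — 7 equivalence classes.
O and N end up in different blocks, so they are distinguishable. For instance, the string 'ε' is accepted from only O.

No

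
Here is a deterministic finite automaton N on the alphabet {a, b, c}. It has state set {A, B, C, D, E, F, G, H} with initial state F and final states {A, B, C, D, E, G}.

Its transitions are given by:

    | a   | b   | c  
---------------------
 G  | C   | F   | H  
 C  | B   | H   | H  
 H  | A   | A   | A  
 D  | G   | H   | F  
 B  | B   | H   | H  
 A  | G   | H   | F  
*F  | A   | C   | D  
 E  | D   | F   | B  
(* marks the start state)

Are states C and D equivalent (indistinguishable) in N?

First remove the unreachable states {E}; 7 states remain.
Initial partition by acceptance: {A,B,C,D,G} | {F,H}.
The partition is now stable with 2 blocks: {A,B,C,D,G} | {F,H}.
C and D lie in the same block of the stable partition, so they are equivalent — no string distinguishes them.

Yes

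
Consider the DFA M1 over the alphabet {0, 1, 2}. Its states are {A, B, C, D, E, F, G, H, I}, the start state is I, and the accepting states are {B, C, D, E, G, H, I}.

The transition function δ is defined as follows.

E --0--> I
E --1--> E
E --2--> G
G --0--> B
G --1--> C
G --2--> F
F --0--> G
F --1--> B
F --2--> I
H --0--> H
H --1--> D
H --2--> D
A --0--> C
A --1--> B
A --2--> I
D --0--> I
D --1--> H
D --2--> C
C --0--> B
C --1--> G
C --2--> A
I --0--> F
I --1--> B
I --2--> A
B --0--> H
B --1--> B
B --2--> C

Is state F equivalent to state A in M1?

First remove the unreachable states {E}; 8 states remain.
Initial partition by acceptance: {B,C,D,G,H,I} | {A,F}.
Refine {B,C,D,G,H,I} on symbol 0: members go to different blocks, giving {B,C,D,G,H} and {I}.
On input 0, block {B,C,D,G,H} splits into {B,C,G,H} and {D}.
On input 1, block {B,C,G,H} splits into {B,C,G} and {H}.
Refine {B,C,G} on symbol 0: members go to different blocks, giving {C,G} and {B}.
No further refinement is possible. Final partition (6 blocks): {C,G} | {A,F} | {I} | {D} | {H} | {B}.
F and A lie in the same block of the stable partition, so they are equivalent — no string distinguishes them.

Yes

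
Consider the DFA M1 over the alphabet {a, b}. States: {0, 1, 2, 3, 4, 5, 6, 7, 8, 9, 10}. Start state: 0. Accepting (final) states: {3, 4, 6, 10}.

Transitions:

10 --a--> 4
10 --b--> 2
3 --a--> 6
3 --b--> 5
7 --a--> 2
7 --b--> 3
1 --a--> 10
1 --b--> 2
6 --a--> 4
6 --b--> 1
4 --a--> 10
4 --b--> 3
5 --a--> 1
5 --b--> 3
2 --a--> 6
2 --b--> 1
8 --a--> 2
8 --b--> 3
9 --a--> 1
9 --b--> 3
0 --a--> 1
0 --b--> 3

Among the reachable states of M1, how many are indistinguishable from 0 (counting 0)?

2

First remove the unreachable states {7,8,9}; 8 states remain.
Initial partition by acceptance: {3,4,6,10} | {0,1,2,5}.
Split {3,4,6,10} by δ(·,b) → {3,6,10} and {4}.
On input a, block {3,6,10} splits into {6,10} and {3}.
Split {0,1,2,5} by δ(·,a) → {0,5} and {1,2}.
No further refinement is possible. Final partition (5 blocks): {6,10} | {0,5} | {4} | {3} | {1,2}.
State 0 belongs to the block {0,5}, which has 2 states.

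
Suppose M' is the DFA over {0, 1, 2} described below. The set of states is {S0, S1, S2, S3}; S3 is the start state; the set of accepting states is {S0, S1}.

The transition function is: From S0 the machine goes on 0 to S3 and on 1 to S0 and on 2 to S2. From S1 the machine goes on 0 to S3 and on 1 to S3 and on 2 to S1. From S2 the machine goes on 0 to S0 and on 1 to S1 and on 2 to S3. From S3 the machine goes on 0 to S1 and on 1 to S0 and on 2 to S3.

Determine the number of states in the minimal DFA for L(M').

P0 = {S0,S1} | {S2,S3}.
On input 1, block {S0,S1} splits into {S0} and {S1}.
On input 0, block {S2,S3} splits into {S2} and {S3}.
The partition is now stable with 4 blocks: {S0} | {S2} | {S1} | {S3}.

4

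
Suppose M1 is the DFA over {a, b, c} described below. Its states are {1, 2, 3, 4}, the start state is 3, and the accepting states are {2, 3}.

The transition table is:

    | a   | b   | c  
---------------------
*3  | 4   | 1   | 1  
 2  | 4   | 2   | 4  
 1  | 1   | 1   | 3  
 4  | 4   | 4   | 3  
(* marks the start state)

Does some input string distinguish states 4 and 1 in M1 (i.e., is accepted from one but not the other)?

States {2} cannot be reached from the start state, so discard them.
P0 = {3} | {1,4}.
The partition is now stable with 2 blocks: {3} | {1,4}.
4 and 1 lie in the same block of the stable partition, so they are equivalent — no string distinguishes them.

No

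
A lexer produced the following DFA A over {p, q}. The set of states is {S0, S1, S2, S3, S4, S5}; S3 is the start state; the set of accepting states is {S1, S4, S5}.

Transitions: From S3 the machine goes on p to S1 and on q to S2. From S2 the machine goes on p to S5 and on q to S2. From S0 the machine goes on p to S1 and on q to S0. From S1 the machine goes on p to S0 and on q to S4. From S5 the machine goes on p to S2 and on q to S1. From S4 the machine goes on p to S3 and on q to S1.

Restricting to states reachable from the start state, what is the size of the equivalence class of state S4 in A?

Start with accepting vs non-accepting: {S1,S4,S5} | {S0,S2,S3}.
The partition is now stable with 2 blocks: {S1,S4,S5} | {S0,S2,S3}.
The equivalence class containing S4 is {S1,S4,S5}, of size 3.

3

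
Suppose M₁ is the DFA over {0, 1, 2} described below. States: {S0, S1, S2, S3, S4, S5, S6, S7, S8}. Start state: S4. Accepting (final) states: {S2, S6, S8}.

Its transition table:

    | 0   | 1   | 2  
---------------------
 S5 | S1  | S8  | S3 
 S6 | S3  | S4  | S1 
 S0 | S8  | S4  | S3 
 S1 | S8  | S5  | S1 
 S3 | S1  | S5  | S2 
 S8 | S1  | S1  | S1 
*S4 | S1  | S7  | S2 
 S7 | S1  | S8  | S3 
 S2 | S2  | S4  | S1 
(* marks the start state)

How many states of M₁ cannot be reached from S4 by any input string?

2

Starting at S4 and following transitions, the reachable set is {S1, S2, S3, S4, S5, S7, S8}. That leaves S0, S6 unreachable — 2 in total.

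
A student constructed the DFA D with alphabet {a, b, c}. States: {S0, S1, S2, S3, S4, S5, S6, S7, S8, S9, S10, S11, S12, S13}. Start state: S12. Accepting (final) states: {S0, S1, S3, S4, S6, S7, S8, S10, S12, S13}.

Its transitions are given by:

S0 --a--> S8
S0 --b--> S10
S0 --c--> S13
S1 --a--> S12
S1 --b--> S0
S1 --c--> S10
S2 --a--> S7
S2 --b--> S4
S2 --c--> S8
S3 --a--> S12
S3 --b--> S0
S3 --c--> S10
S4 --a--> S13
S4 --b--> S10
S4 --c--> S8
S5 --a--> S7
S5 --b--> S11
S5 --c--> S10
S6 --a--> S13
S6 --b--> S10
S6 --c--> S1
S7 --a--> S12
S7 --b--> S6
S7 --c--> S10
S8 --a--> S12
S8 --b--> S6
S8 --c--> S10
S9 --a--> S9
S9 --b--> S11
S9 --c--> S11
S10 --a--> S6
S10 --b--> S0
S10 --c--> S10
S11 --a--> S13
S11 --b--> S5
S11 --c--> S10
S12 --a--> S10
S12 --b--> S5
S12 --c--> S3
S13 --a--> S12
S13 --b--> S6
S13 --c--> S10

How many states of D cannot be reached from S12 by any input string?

3

Starting at S12 and following transitions, the reachable set is {S0, S1, S3, S5, S6, S7, S8, S10, S11, S12, S13}. That leaves S2, S4, S9 unreachable — 3 in total.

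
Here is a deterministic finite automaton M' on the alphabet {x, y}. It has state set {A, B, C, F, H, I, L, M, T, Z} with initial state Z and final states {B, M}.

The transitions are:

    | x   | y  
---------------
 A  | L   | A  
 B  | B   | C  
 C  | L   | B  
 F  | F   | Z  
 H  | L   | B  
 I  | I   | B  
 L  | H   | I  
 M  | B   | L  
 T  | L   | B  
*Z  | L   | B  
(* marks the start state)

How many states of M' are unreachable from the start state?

4

No path from Z leads to A, F, M, T; the other 6 states are all reachable.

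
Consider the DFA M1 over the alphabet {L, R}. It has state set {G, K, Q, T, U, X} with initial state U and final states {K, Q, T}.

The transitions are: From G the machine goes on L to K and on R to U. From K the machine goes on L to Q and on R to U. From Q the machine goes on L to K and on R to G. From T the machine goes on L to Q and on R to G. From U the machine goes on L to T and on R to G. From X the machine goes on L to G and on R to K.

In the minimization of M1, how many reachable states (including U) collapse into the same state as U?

Reachable states from the start: {G,K,Q,T,U}. Unreachable: {X} — drop them.
P0 = {K,Q,T} | {G,U}.
The partition is now stable with 2 blocks: {K,Q,T} | {G,U}.
The equivalence class containing U is {G,U}, of size 2.

2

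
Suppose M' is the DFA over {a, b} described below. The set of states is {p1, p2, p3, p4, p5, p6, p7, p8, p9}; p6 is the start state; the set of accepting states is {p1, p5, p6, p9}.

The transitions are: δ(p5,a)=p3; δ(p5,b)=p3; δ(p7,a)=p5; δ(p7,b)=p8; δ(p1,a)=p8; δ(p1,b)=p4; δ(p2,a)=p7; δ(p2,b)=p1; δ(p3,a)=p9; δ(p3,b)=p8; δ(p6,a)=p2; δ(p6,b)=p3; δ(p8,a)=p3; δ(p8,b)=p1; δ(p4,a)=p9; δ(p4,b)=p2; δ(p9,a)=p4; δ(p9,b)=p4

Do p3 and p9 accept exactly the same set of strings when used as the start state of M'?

All states are reachable from the start state.
P0 = {p1,p5,p6,p9} | {p2,p3,p4,p7,p8}.
Refine {p2,p3,p4,p7,p8} on symbol a: members go to different blocks, giving {p3,p4,p7} and {p2,p8}.
Split {p1,p5,p6,p9} by δ(·,a) → {p1,p6} and {p5,p9}.
Stable partition: {p1,p6} | {p3,p4,p7} | {p2,p8} | {p5,p9} — 4 equivalence classes.
p3 and p9 end up in different blocks, so they are distinguishable. For instance, the string 'ε' is accepted from only p9.

No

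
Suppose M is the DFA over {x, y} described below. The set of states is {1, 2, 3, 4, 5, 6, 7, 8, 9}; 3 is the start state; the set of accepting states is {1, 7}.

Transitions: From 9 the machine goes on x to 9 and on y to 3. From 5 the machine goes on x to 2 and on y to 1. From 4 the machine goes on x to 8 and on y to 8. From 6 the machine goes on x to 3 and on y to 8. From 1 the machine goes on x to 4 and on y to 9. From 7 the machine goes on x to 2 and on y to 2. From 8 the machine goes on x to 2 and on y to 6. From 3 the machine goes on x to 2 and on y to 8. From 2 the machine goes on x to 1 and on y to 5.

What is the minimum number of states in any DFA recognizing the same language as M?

First remove the unreachable states {7}; 8 states remain.
Initial partition by acceptance: {1} | {2,3,4,5,6,8,9}.
Split {2,3,4,5,6,8,9} by δ(·,x) → {3,4,5,6,8,9} and {2}.
On input x, block {3,4,5,6,8,9} splits into {3,5,8} and {4,6,9}.
Refine {3,5,8} on symbol y: members go to different blocks, giving {3} and {5} and {8}.
On input x, block {4,6,9} splits into {4} and {6} and {9}.
The partition is now stable with 8 blocks: {1} | {3} | {2} | {4} | {5} | {8} | {6} | {9}.

8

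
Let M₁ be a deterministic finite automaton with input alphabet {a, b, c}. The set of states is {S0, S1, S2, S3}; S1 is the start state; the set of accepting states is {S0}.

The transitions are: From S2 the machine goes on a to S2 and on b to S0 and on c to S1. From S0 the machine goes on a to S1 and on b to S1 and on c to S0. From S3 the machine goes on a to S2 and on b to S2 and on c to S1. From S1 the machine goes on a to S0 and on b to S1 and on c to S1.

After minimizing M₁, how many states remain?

States {S2,S3} cannot be reached from the start state, so discard them.
Start with accepting vs non-accepting: {S0} | {S1}.
No further refinement is possible. Final partition (2 blocks): {S0} | {S1}.

2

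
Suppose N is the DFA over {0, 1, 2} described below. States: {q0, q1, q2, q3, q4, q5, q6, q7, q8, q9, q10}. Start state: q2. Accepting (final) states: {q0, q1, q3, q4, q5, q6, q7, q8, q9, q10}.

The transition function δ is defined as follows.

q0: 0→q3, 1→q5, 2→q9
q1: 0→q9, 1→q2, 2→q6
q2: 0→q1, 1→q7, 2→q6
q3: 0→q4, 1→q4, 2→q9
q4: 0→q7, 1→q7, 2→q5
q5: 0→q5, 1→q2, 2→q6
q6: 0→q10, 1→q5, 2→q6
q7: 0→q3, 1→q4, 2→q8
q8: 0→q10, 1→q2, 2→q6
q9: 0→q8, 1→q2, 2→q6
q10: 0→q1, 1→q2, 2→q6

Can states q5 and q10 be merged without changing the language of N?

Yes

States {q0} cannot be reached from the start state, so discard them.
Start with accepting vs non-accepting: {q1,q3,q4,q5,q6,q7,q8,q9,q10} | {q2}.
Refine {q1,q3,q4,q5,q6,q7,q8,q9,q10} on symbol 1: members go to different blocks, giving {q1,q5,q8,q9,q10} and {q3,q4,q6,q7}.
Refine {q3,q4,q6,q7} on symbol 0: members go to different blocks, giving {q3,q4,q7} and {q6}.
Stable partition: {q1,q5,q8,q9,q10} | {q2} | {q3,q4,q7} | {q6} — 4 equivalence classes.
q5 and q10 lie in the same block of the stable partition, so they are equivalent — no string distinguishes them.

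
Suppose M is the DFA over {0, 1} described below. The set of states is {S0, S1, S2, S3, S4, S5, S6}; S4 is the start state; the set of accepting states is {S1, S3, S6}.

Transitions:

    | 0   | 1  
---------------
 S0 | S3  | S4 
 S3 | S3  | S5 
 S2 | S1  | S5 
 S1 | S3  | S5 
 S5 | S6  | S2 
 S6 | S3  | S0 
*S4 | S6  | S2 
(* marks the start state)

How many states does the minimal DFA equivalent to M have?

Every state is reachable, so we keep all 7.
P0 = {S1,S3,S6} | {S0,S2,S4,S5}.
No further refinement is possible. Final partition (2 blocks): {S1,S3,S6} | {S0,S2,S4,S5}.

2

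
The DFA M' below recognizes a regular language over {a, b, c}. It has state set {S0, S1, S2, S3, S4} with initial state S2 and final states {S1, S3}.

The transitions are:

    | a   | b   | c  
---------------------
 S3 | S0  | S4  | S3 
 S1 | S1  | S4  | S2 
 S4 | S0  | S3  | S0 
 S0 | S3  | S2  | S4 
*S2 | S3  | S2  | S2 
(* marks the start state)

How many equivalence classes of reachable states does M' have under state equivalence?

4

First remove the unreachable states {S1}; 4 states remain.
Initial partition by acceptance: {S3} | {S0,S2,S4}.
Split {S0,S2,S4} by δ(·,a) → {S0,S2} and {S4}.
On input c, block {S0,S2} splits into {S0} and {S2}.
Stable partition: {S3} | {S0} | {S4} | {S2} — 4 equivalence classes.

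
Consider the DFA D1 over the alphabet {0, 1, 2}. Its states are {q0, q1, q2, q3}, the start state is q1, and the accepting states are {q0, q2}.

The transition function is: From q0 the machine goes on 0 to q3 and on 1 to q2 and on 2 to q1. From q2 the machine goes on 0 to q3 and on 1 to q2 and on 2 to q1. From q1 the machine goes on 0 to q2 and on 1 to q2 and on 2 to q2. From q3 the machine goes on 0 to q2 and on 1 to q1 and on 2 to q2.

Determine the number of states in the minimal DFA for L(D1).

Reachable states from the start: {q1,q2,q3}. Unreachable: {q0} — drop them.
Initial partition by acceptance: {q2} | {q1,q3}.
On input 1, block {q1,q3} splits into {q1} and {q3}.
Stable partition: {q2} | {q1} | {q3} — 3 equivalence classes.

3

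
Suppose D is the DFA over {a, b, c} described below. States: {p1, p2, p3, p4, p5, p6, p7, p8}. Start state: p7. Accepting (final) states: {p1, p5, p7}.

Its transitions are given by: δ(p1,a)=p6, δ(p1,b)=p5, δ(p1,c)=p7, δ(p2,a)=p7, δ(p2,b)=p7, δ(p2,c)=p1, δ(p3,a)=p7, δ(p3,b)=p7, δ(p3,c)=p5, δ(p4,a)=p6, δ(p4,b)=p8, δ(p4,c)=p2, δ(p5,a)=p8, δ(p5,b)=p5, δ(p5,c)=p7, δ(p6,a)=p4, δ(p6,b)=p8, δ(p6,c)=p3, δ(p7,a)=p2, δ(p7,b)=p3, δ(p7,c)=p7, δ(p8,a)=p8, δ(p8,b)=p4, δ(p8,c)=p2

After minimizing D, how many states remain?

4

Initial partition by acceptance: {p1,p5,p7} | {p2,p3,p4,p6,p8}.
Split {p1,p5,p7} by δ(·,b) → {p1,p5} and {p7}.
On input a, block {p2,p3,p4,p6,p8} splits into {p4,p6,p8} and {p2,p3}.
The partition is now stable with 4 blocks: {p1,p5} | {p4,p6,p8} | {p7} | {p2,p3}.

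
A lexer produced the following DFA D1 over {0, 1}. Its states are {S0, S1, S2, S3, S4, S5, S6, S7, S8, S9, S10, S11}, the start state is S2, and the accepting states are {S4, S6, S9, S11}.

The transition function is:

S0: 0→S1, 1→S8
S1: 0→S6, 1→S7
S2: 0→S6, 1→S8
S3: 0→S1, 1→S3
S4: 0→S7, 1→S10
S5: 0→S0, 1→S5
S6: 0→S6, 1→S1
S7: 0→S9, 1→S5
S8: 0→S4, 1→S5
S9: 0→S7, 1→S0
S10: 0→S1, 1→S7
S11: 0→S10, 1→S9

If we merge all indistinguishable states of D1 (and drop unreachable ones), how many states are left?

First remove the unreachable states {S3,S11}; 10 states remain.
Initial partition by acceptance: {S4,S6,S9} | {S0,S1,S2,S5,S7,S8,S10}.
Refine {S4,S6,S9} on symbol 0: members go to different blocks, giving {S4,S9} and {S6}.
On input 0, block {S0,S1,S2,S5,S7,S8,S10} splits into {S0,S5,S10} and {S1,S2} and {S7,S8}.
Split {S0,S5,S10} by δ(·,0) → {S0,S10} and {S5}.
No further refinement is possible. Final partition (6 blocks): {S4,S9} | {S0,S10} | {S6} | {S1,S2} | {S7,S8} | {S5}.

6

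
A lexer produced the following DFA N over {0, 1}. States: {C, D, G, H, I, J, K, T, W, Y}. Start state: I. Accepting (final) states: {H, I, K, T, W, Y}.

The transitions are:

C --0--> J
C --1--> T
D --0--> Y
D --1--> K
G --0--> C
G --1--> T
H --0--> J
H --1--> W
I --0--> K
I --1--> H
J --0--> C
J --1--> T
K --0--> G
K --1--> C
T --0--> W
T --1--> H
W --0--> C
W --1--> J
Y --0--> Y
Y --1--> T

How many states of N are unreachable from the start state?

BFS from I reaches {C, G, H, I, J, K, T, W}; the 2 state(s) D, Y are never visited.

2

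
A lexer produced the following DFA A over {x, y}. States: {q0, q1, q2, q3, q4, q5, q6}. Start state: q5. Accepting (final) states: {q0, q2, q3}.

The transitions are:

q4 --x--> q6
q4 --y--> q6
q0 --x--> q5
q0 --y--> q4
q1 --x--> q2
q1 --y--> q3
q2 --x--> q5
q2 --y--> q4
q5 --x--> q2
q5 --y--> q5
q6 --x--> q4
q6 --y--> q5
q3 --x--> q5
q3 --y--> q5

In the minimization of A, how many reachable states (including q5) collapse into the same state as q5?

1

Reachable states from the start: {q2,q4,q5,q6}. Unreachable: {q0,q1,q3} — drop them.
Initial partition by acceptance: {q2} | {q4,q5,q6}.
On input x, block {q4,q5,q6} splits into {q4,q6} and {q5}.
Split {q4,q6} by δ(·,y) → {q4} and {q6}.
Stable partition: {q2} | {q4} | {q5} | {q6} — 4 equivalence classes.
State q5 belongs to the block {q5}, which has 1 states.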